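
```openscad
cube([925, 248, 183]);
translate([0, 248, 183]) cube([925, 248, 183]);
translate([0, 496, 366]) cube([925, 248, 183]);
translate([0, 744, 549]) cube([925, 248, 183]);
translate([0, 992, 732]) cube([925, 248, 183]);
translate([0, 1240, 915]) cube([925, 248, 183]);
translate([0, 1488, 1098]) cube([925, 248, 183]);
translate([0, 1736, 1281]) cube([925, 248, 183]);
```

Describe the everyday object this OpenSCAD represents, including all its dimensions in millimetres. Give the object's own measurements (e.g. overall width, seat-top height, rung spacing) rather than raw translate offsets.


A straight staircase of 8 solid steps. Each step is 925 mm wide (x), 248 mm deep (y, the going) and 183 mm tall (the rise). The first step rests on the floor; each subsequent step sits one going further in +y and one rise higher in +z, directly behind and above the previous step with no overlap.


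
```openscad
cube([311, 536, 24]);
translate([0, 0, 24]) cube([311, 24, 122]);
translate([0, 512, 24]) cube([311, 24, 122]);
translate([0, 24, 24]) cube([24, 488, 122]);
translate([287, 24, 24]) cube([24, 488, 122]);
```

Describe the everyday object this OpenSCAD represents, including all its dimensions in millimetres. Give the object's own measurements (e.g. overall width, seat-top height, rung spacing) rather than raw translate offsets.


An open-topped rectangular box: outside dimensions 311×536×146 mm, with a uniform wall and base thickness of 24 mm. The base is a full 311×536 slab on the floor; four walls sit on top of the base. The front and back walls (the −y and +y sides) span the full width; the two side walls fit between them.


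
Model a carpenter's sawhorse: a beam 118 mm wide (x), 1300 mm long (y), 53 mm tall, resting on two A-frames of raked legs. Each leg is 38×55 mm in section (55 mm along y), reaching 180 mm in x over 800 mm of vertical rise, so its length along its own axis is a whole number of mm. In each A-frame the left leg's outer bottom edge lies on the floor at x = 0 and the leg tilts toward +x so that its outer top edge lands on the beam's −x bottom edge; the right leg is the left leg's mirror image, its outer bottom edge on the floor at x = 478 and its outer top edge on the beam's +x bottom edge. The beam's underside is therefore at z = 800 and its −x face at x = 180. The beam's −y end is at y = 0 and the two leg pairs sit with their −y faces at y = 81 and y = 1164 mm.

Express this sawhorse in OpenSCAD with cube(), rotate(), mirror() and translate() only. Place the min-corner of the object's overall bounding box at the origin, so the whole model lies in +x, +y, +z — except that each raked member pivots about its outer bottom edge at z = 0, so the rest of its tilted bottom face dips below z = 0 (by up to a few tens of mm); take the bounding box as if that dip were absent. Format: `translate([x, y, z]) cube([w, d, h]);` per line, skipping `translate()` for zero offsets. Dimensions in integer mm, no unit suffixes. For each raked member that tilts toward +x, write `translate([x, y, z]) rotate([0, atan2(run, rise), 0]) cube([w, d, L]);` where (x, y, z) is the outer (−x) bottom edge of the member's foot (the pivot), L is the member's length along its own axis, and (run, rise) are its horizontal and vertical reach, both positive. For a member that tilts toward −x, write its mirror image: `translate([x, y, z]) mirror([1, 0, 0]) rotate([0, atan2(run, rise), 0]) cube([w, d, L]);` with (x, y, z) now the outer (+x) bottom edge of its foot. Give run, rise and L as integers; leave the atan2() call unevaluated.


translate([180, 0, 800]) cube([118, 1300, 53]);
translate([0, 81, 0]) rotate([0, atan2(180, 800), 0]) cube([38, 55, 820]);
translate([478, 81, 0]) mirror([1, 0, 0]) rotate([0, atan2(180, 800), 0]) cube([38, 55, 820]);
translate([0, 1164, 0]) rotate([0, atan2(180, 800), 0]) cube([38, 55, 820]);
translate([478, 1164, 0]) mirror([1, 0, 0]) rotate([0, atan2(180, 800), 0]) cube([38, 55, 820]);


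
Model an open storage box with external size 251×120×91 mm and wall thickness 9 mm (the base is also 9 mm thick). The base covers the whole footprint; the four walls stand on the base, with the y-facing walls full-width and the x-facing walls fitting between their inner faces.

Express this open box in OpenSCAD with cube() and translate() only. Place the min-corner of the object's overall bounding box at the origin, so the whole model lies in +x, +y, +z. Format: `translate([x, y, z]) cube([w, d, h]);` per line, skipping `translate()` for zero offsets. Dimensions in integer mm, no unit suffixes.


cube([251, 120, 9]);
translate([0, 0, 9]) cube([251, 9, 82]);
translate([0, 111, 9]) cube([251, 9, 82]);
translate([0, 9, 9]) cube([9, 102, 82]);
translate([242, 9, 9]) cube([9, 102, 82]);


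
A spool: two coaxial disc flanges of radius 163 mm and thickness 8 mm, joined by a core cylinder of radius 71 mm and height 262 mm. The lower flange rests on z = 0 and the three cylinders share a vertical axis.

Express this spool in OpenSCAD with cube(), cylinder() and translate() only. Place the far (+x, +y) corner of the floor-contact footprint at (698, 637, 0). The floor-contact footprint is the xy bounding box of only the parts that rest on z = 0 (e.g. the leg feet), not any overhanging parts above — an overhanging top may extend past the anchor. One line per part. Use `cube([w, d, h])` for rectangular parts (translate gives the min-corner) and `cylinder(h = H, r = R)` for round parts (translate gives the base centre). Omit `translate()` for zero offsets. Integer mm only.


translate([535, 474, 0]) cylinder(h = 8, r = 163);
translate([535, 474, 8]) cylinder(h = 262, r = 71);
translate([535, 474, 270]) cylinder(h = 8, r = 163);


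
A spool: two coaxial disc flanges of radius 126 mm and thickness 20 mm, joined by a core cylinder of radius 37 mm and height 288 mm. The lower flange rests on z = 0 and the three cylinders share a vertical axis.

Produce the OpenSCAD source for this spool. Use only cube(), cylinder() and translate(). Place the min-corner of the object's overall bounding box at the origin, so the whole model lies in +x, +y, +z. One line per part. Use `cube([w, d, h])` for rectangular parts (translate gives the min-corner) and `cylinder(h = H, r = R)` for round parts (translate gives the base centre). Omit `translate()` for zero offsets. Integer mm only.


translate([126, 126, 0]) cylinder(h = 20, r = 126);
translate([126, 126, 20]) cylinder(h = 288, r = 37);
translate([126, 126, 308]) cylinder(h = 20, r = 126);


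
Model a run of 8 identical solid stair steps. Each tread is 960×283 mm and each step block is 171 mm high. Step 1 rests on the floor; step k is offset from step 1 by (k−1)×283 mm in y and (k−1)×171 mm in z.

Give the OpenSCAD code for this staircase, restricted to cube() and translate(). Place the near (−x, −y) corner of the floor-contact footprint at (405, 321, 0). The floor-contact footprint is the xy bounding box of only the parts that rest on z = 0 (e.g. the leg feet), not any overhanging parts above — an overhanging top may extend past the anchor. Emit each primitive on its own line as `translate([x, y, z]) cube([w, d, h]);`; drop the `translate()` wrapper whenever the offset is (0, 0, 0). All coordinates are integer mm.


translate([405, 321, 0]) cube([960, 283, 171]);
translate([405, 604, 171]) cube([960, 283, 171]);
translate([405, 887, 342]) cube([960, 283, 171]);
translate([405, 1170, 513]) cube([960, 283, 171]);
translate([405, 1453, 684]) cube([960, 283, 171]);
translate([405, 1736, 855]) cube([960, 283, 171]);
translate([405, 2019, 1026]) cube([960, 283, 171]);
translate([405, 2302, 1197]) cube([960, 283, 171]);


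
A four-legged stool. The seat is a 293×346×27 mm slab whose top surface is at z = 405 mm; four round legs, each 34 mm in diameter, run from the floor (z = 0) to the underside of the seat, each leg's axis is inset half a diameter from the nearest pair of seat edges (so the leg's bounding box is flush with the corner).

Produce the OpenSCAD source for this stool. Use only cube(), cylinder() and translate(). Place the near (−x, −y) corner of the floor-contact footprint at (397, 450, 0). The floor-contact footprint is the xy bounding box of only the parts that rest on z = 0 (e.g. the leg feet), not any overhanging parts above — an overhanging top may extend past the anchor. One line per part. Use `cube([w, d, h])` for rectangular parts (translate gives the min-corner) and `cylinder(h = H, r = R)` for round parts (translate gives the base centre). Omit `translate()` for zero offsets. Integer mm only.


// leg_h = 405 - 27 = 378
translate([397, 450, 378]) cube([293, 346, 27]);
translate([414, 467, 0]) cylinder(h = 378, r = 17);
translate([673, 467, 0]) cylinder(h = 378, r = 17);
translate([414, 779, 0]) cylinder(h = 378, r = 17);
translate([673, 779, 0]) cylinder(h = 378, r = 17);


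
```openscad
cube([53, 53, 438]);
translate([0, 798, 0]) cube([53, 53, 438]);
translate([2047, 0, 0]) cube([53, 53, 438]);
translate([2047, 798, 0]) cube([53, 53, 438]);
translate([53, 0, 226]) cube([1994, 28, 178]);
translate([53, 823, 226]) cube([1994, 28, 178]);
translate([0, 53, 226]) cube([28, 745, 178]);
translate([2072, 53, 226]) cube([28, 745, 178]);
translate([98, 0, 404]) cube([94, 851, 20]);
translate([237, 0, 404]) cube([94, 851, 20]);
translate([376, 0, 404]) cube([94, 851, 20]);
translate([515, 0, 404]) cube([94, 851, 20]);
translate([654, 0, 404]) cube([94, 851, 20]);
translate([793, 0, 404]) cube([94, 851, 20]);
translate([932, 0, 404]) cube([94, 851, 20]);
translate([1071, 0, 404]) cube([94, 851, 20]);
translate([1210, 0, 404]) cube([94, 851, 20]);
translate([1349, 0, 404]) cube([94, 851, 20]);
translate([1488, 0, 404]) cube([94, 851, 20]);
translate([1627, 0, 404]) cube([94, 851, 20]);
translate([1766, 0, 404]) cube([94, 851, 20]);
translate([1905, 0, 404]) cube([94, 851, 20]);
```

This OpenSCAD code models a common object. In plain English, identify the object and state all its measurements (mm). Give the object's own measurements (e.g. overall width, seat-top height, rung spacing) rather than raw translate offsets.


A bed frame 2100 mm long (x) by 851 mm wide (y). Four 53×53 mm corner posts, 438 mm tall, at the corners of the footprint. Four rails of 28 mm thickness and 178 mm height run between adjacent posts with their undersides at z = 226 mm, their outer faces flush with the outside of the frame (the two x-running rails run between the posts' inner faces; the two y-running rails run between the posts' inner faces). 14 slats, each 94 mm wide (x) and 20 mm thick, lie across the top of the two x-running rails, running the full 851 mm width of the frame in y; along x they sit between the end posts with a 45 mm gap after the −x posts and between neighbouring slats, leaving 48 mm before the +x posts.


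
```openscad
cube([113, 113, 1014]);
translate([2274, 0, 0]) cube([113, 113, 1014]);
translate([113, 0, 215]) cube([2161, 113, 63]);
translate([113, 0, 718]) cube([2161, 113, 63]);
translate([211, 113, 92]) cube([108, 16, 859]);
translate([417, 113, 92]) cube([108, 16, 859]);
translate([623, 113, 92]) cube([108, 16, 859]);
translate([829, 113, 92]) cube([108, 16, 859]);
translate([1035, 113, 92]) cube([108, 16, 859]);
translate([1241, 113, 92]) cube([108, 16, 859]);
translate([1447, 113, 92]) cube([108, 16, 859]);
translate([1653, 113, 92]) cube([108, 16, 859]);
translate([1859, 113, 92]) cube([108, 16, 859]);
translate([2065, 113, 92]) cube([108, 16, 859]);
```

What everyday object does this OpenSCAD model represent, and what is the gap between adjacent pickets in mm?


A fence section. The picket gap is 98 mm.

Two posts, two rails, 10 pickets — a fence section. Span 2161 mm holds 10 pickets of 108 mm with 11 equal gaps: ⌊(2161 − 10·108) / 11⌋ = 98 mm.


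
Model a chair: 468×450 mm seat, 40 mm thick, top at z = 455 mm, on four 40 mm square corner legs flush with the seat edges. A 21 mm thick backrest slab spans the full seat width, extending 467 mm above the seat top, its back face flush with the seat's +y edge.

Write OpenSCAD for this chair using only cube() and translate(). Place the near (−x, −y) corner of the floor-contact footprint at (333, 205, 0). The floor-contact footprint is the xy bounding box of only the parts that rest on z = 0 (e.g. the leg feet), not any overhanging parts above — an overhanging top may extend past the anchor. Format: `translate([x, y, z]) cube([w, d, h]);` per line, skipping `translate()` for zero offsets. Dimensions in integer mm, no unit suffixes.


translate([333, 205, 415]) cube([468, 450, 40]);
translate([333, 205, 0]) cube([40, 40, 415]);
translate([761, 205, 0]) cube([40, 40, 415]);
translate([333, 615, 0]) cube([40, 40, 415]);
translate([761, 615, 0]) cube([40, 40, 415]);
translate([333, 634, 455]) cube([468, 21, 467]);


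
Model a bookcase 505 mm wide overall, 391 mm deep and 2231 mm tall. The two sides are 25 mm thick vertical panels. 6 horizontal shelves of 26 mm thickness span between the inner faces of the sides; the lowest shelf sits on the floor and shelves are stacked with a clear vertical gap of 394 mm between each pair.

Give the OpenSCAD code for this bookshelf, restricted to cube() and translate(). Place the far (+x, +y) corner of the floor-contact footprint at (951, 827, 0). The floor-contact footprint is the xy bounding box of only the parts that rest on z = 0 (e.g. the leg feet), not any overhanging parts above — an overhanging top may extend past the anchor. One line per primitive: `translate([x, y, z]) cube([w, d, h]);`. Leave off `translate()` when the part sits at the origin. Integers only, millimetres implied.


translate([446, 436, 0]) cube([25, 391, 2231]);
translate([926, 436, 0]) cube([25, 391, 2231]);
translate([471, 436, 0]) cube([455, 391, 26]);
translate([471, 436, 420]) cube([455, 391, 26]);
translate([471, 436, 840]) cube([455, 391, 26]);
translate([471, 436, 1260]) cube([455, 391, 26]);
translate([471, 436, 1680]) cube([455, 391, 26]);
translate([471, 436, 2100]) cube([455, 391, 26]);


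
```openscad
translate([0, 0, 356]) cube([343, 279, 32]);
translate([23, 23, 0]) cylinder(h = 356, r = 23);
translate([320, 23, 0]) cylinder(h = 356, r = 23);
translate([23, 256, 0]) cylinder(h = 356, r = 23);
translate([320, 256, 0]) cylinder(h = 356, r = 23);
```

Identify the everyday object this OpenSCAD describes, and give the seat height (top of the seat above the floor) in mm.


A stool. The seat height is 388 mm.

A 343×279×32 slab at z = 356 on four corner cylinders — a stool. The seat top is 356 + 32 = 388 mm.


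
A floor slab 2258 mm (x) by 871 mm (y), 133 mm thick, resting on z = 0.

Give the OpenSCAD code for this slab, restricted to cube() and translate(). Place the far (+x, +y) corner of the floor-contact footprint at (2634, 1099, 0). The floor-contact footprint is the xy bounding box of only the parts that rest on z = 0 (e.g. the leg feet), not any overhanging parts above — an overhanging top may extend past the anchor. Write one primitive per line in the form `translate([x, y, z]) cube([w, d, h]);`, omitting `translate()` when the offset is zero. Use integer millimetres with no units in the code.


translate([376, 228, 0]) cube([2258, 871, 133]);


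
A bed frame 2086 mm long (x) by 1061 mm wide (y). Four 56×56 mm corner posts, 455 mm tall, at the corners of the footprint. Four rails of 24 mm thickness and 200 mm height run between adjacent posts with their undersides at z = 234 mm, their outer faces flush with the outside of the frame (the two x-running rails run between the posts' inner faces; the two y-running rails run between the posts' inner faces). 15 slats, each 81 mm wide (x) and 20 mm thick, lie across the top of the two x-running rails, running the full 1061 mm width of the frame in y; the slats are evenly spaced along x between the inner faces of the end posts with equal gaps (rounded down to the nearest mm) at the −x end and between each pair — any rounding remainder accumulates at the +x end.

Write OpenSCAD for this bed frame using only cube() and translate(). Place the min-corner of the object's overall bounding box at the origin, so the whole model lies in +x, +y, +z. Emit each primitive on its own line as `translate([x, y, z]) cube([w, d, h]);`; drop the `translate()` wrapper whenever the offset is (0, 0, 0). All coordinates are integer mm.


// slat z = rail_z + rail_h = 234 + 200 = 434
// slat gap = ⌊(1974 − 15·81) / 16⌋ = 47
cube([56, 56, 455]);
translate([0, 1005, 0]) cube([56, 56, 455]);
translate([2030, 0, 0]) cube([56, 56, 455]);
translate([2030, 1005, 0]) cube([56, 56, 455]);
translate([56, 0, 234]) cube([1974, 24, 200]);
translate([56, 1037, 234]) cube([1974, 24, 200]);
translate([0, 56, 234]) cube([24, 949, 200]);
translate([2062, 56, 234]) cube([24, 949, 200]);
translate([103, 0, 434]) cube([81, 1061, 20]);
translate([231, 0, 434]) cube([81, 1061, 20]);
translate([359, 0, 434]) cube([81, 1061, 20]);
translate([487, 0, 434]) cube([81, 1061, 20]);
translate([615, 0, 434]) cube([81, 1061, 20]);
translate([743, 0, 434]) cube([81, 1061, 20]);
translate([871, 0, 434]) cube([81, 1061, 20]);
translate([999, 0, 434]) cube([81, 1061, 20]);
translate([1127, 0, 434]) cube([81, 1061, 20]);
translate([1255, 0, 434]) cube([81, 1061, 20]);
translate([1383, 0, 434]) cube([81, 1061, 20]);
translate([1511, 0, 434]) cube([81, 1061, 20]);
translate([1639, 0, 434]) cube([81, 1061, 20]);
translate([1767, 0, 434]) cube([81, 1061, 20]);
translate([1895, 0, 434]) cube([81, 1061, 20]);


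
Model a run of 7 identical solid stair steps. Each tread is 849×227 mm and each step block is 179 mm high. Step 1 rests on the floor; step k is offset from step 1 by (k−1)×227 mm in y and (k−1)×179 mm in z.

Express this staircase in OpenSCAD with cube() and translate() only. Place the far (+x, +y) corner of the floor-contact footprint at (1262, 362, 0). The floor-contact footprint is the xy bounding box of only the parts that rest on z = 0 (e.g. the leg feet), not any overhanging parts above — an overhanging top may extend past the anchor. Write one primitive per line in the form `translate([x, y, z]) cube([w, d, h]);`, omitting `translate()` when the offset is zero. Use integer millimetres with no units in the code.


translate([413, 135, 0]) cube([849, 227, 179]);
translate([413, 362, 179]) cube([849, 227, 179]);
translate([413, 589, 358]) cube([849, 227, 179]);
translate([413, 816, 537]) cube([849, 227, 179]);
translate([413, 1043, 716]) cube([849, 227, 179]);
translate([413, 1270, 895]) cube([849, 227, 179]);
translate([413, 1497, 1074]) cube([849, 227, 179]);


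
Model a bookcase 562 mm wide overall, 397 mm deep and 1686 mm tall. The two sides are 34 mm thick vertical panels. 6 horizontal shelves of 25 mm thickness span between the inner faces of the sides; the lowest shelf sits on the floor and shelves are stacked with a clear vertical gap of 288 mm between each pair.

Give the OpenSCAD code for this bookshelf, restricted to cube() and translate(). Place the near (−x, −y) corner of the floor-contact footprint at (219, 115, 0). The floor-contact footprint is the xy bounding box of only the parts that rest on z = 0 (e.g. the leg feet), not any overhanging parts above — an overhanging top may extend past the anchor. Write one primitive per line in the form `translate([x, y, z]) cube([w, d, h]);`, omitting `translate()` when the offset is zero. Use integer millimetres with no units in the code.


translate([219, 115, 0]) cube([34, 397, 1686]);
translate([747, 115, 0]) cube([34, 397, 1686]);
translate([253, 115, 0]) cube([494, 397, 25]);
translate([253, 115, 313]) cube([494, 397, 25]);
translate([253, 115, 626]) cube([494, 397, 25]);
translate([253, 115, 939]) cube([494, 397, 25]);
translate([253, 115, 1252]) cube([494, 397, 25]);
translate([253, 115, 1565]) cube([494, 397, 25]);


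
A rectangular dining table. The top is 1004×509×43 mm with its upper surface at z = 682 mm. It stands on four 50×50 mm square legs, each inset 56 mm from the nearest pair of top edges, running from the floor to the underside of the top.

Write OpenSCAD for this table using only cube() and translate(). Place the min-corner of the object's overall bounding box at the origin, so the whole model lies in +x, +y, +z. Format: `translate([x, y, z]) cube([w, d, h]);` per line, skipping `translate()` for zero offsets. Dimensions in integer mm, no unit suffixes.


translate([0, 0, 639]) cube([1004, 509, 43]);
translate([56, 56, 0]) cube([50, 50, 639]);
translate([898, 56, 0]) cube([50, 50, 639]);
translate([56, 403, 0]) cube([50, 50, 639]);
translate([898, 403, 0]) cube([50, 50, 639]);


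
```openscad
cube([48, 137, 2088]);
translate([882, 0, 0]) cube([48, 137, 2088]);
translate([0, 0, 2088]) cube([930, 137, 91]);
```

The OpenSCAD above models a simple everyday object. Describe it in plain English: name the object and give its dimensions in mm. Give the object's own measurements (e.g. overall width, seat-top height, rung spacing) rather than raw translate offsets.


A door frame. The clear opening is 834 mm wide and 2088 mm high. Two 48 mm wide jambs, 137 mm deep, stand either side of the opening from the floor to the top of the opening. A 91 mm thick head sits across the top of both jambs, spanning the full outside width of the frame.


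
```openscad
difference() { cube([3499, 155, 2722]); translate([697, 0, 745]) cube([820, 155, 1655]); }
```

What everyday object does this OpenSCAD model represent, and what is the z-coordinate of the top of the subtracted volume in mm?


A wall with a window opening. The window head height is 2400 mm.

A wall with a rectangular opening subtracted — a window. Sill at z = 745, opening 1655 mm tall, so the head is at 745 + 1655 = 2400 mm.


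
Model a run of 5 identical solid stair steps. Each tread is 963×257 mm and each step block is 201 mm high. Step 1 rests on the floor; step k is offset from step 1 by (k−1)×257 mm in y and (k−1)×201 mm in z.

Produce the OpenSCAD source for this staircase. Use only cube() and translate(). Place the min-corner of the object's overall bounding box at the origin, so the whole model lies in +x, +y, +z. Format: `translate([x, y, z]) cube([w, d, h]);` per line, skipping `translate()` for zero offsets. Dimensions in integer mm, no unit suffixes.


cube([963, 257, 201]);
translate([0, 257, 201]) cube([963, 257, 201]);
translate([0, 514, 402]) cube([963, 257, 201]);
translate([0, 771, 603]) cube([963, 257, 201]);
translate([0, 1028, 804]) cube([963, 257, 201]);


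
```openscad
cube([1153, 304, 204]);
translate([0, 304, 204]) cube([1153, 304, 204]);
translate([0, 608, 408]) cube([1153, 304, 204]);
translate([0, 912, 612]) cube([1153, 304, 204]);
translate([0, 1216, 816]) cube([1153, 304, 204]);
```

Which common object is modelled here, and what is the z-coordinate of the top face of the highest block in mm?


A staircase. The total rise is 1020 mm.

5 identical blocks, each offset up and back from the previous — a staircase. Each step is 204 mm tall and there are 5 of them, so the total rise is 5 × 204 = 1020 mm.


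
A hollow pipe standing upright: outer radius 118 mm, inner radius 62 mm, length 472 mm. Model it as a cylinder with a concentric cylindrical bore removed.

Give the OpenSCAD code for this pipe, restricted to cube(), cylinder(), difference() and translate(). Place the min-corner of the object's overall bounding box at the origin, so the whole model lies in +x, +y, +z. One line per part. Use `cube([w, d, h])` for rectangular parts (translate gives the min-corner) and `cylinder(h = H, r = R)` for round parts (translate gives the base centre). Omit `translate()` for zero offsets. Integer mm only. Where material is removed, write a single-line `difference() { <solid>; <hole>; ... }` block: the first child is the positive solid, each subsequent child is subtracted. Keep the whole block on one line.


difference() { translate([118, 118, 0]) cylinder(h = 472, r = 118); translate([118, 118, 0]) cylinder(h = 472, r = 62); }


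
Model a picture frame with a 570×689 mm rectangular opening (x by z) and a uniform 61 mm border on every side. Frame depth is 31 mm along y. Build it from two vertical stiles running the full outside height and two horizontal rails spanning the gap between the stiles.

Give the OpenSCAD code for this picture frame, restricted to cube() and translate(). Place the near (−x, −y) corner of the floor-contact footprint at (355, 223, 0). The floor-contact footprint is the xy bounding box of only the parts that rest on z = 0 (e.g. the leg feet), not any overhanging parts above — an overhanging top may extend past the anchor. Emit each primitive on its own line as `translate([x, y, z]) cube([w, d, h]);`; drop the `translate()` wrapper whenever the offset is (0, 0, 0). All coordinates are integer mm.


translate([355, 223, 0]) cube([61, 31, 811]);
translate([986, 223, 0]) cube([61, 31, 811]);
translate([416, 223, 0]) cube([570, 31, 61]);
translate([416, 223, 750]) cube([570, 31, 61]);


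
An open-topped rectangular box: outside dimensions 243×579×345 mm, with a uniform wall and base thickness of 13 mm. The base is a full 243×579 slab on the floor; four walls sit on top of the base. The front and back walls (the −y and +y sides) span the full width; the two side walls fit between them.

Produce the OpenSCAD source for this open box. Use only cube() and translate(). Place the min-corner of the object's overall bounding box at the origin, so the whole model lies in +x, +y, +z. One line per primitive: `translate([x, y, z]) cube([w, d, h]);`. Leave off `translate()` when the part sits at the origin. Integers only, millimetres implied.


cube([243, 579, 13]);
translate([0, 0, 13]) cube([243, 13, 332]);
translate([0, 566, 13]) cube([243, 13, 332]);
translate([0, 13, 13]) cube([13, 553, 332]);
translate([230, 13, 13]) cube([13, 553, 332]);


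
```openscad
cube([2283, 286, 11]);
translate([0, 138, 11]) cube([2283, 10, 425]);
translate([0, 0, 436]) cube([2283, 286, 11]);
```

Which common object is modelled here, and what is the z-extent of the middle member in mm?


An I-beam. The web height is 425 mm.

Two wide flanges with a thin centred web — an I-beam. Overall 447 mm minus two 11 mm flanges gives a web of 447 − 2·11 = 425 mm.


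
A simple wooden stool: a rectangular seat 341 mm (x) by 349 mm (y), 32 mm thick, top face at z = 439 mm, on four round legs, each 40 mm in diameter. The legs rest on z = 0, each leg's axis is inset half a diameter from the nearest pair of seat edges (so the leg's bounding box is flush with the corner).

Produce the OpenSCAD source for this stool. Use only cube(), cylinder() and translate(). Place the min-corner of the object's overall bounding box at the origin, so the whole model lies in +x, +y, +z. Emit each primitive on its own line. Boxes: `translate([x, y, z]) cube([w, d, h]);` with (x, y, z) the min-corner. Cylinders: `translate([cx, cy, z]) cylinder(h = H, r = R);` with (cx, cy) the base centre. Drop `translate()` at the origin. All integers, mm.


translate([0, 0, 407]) cube([341, 349, 32]);
translate([20, 20, 0]) cylinder(h = 407, r = 20);
translate([321, 20, 0]) cylinder(h = 407, r = 20);
translate([20, 329, 0]) cylinder(h = 407, r = 20);
translate([321, 329, 0]) cylinder(h = 407, r = 20);


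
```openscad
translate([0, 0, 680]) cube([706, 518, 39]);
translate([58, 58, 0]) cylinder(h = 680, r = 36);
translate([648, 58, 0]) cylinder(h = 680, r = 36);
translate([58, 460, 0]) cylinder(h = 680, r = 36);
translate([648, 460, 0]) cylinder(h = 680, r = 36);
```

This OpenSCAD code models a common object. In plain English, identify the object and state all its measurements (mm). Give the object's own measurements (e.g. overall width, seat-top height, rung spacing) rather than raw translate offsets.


A rectangular dining table. The top is 706×518×39 mm with its upper surface at z = 719 mm. It stands on four round legs of 72 mm diameter, each leg's bounding box inset 22 mm from the nearest pair of top edges, running from the floor to the underside of the top.


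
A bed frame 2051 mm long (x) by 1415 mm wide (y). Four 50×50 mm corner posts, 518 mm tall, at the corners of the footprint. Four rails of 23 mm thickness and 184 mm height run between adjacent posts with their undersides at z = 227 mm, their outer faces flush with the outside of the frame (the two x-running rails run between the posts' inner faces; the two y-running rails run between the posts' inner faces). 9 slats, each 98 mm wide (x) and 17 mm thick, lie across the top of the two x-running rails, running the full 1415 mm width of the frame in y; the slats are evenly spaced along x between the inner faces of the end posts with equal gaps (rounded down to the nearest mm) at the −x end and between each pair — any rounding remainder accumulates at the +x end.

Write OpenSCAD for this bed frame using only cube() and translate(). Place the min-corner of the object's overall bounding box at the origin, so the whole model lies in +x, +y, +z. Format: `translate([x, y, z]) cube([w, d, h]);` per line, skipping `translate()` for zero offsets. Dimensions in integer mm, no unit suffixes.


cube([50, 50, 518]);
translate([0, 1365, 0]) cube([50, 50, 518]);
translate([2001, 0, 0]) cube([50, 50, 518]);
translate([2001, 1365, 0]) cube([50, 50, 518]);
translate([50, 0, 227]) cube([1951, 23, 184]);
translate([50, 1392, 227]) cube([1951, 23, 184]);
translate([0, 50, 227]) cube([23, 1315, 184]);
translate([2028, 50, 227]) cube([23, 1315, 184]);
translate([156, 0, 411]) cube([98, 1415, 17]);
translate([360, 0, 411]) cube([98, 1415, 17]);
translate([564, 0, 411]) cube([98, 1415, 17]);
translate([768, 0, 411]) cube([98, 1415, 17]);
translate([972, 0, 411]) cube([98, 1415, 17]);
translate([1176, 0, 411]) cube([98, 1415, 17]);
translate([1380, 0, 411]) cube([98, 1415, 17]);
translate([1584, 0, 411]) cube([98, 1415, 17]);
translate([1788, 0, 411]) cube([98, 1415, 17]);


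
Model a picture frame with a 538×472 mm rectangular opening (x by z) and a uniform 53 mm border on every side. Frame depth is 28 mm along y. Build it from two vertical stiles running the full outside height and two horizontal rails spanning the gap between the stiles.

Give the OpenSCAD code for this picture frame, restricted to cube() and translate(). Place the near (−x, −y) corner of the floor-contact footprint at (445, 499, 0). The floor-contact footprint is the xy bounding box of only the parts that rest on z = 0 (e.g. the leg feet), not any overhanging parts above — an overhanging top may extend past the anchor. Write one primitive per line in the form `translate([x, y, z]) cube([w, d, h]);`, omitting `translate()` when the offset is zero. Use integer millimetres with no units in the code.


translate([445, 499, 0]) cube([53, 28, 578]);
translate([1036, 499, 0]) cube([53, 28, 578]);
translate([498, 499, 0]) cube([538, 28, 53]);
translate([498, 499, 525]) cube([538, 28, 53]);


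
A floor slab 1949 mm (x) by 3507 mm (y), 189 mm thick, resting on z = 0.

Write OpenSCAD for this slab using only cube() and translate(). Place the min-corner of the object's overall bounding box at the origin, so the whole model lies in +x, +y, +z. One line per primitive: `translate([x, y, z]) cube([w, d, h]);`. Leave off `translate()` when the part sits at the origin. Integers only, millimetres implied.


cube([1949, 3507, 189]);


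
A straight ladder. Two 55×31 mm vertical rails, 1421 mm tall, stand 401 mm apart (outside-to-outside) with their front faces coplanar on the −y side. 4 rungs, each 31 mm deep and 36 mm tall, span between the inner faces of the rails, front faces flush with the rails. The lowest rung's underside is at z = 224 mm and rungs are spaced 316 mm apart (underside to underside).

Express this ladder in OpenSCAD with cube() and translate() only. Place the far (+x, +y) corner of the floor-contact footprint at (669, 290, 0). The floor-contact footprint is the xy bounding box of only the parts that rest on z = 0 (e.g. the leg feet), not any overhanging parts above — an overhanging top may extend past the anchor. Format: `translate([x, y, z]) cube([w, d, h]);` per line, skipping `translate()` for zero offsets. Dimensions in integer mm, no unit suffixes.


translate([268, 259, 0]) cube([55, 31, 1421]);
translate([614, 259, 0]) cube([55, 31, 1421]);
translate([323, 259, 224]) cube([291, 31, 36]);
translate([323, 259, 540]) cube([291, 31, 36]);
translate([323, 259, 856]) cube([291, 31, 36]);
translate([323, 259, 1172]) cube([291, 31, 36]);


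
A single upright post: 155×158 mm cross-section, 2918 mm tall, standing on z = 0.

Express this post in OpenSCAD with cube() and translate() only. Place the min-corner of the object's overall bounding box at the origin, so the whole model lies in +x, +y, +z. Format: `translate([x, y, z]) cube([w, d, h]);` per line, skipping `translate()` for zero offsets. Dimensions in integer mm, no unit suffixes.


cube([155, 158, 2918]);


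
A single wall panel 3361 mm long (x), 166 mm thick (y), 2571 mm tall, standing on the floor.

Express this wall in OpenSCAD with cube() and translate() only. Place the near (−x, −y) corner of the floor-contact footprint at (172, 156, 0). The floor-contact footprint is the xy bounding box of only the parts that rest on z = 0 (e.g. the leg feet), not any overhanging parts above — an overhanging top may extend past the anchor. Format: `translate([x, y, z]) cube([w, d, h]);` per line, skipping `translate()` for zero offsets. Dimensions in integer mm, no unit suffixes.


translate([172, 156, 0]) cube([3361, 166, 2571]);


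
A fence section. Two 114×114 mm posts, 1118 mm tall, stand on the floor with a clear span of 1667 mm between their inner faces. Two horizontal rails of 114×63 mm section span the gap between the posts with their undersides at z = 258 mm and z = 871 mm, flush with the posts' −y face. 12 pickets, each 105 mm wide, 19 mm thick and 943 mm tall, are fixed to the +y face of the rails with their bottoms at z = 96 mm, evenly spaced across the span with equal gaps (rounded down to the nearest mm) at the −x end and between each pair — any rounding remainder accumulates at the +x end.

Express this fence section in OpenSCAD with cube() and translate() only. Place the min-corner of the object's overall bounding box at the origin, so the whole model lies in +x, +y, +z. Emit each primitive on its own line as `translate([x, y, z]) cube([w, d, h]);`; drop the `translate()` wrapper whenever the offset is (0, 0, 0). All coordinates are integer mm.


cube([114, 114, 1118]);
translate([1781, 0, 0]) cube([114, 114, 1118]);
translate([114, 0, 258]) cube([1667, 114, 63]);
translate([114, 0, 871]) cube([1667, 114, 63]);
translate([145, 114, 96]) cube([105, 19, 943]);
translate([281, 114, 96]) cube([105, 19, 943]);
translate([417, 114, 96]) cube([105, 19, 943]);
translate([553, 114, 96]) cube([105, 19, 943]);
translate([689, 114, 96]) cube([105, 19, 943]);
translate([825, 114, 96]) cube([105, 19, 943]);
translate([961, 114, 96]) cube([105, 19, 943]);
translate([1097, 114, 96]) cube([105, 19, 943]);
translate([1233, 114, 96]) cube([105, 19, 943]);
translate([1369, 114, 96]) cube([105, 19, 943]);
translate([1505, 114, 96]) cube([105, 19, 943]);
translate([1641, 114, 96]) cube([105, 19, 943]);


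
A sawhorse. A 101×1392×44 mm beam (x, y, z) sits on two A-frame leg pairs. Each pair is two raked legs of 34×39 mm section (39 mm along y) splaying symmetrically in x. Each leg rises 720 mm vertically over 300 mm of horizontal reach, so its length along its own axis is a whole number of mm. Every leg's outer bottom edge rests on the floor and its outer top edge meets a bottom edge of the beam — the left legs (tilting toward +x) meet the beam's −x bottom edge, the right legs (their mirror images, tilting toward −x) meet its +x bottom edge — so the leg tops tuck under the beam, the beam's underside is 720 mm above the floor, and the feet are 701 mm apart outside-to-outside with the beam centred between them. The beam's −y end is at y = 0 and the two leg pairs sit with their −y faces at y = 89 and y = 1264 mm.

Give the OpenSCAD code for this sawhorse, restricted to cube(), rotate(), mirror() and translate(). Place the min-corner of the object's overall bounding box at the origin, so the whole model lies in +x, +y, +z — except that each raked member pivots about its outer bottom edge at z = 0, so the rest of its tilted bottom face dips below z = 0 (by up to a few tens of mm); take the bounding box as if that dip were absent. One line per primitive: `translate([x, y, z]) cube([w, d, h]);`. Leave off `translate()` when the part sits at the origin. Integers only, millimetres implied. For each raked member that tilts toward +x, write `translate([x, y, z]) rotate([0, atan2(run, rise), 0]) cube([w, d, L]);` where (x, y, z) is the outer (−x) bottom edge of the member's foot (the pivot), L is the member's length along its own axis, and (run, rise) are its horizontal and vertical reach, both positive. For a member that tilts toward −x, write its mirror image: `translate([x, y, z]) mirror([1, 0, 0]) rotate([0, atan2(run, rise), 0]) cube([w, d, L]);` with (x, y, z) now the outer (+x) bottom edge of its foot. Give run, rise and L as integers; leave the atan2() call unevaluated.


// leg length = √(300² + 720²) = 780
// right-leg outer foot x = 2·300 + 101 = 701
// beam min-corner = (300, 0, 720)
translate([300, 0, 720]) cube([101, 1392, 44]);
translate([0, 89, 0]) rotate([0, atan2(300, 720), 0]) cube([34, 39, 780]);
translate([701, 89, 0]) mirror([1, 0, 0]) rotate([0, atan2(300, 720), 0]) cube([34, 39, 780]);
translate([0, 1264, 0]) rotate([0, atan2(300, 720), 0]) cube([34, 39, 780]);
translate([701, 1264, 0]) mirror([1, 0, 0]) rotate([0, atan2(300, 720), 0]) cube([34, 39, 780]);


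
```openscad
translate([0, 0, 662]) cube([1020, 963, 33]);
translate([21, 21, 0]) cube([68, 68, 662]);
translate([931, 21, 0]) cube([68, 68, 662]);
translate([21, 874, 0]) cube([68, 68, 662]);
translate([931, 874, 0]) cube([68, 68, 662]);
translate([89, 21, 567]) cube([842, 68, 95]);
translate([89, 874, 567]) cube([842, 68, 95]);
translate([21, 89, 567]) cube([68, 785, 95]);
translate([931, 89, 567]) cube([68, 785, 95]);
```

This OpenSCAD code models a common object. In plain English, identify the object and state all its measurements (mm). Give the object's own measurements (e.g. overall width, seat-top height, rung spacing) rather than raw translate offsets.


A rectangular dining table. The top is 1020×963×33 mm with its upper surface at z = 695 mm. It stands on four 68×68 mm square legs, each inset 21 mm from the nearest pair of top edges, running from the floor to the underside of the top. Four apron rails, 68 mm thick and 95 mm tall, run between adjacent legs with their top edges flush with the underside of the top and their outer faces flush with the legs' outer faces.


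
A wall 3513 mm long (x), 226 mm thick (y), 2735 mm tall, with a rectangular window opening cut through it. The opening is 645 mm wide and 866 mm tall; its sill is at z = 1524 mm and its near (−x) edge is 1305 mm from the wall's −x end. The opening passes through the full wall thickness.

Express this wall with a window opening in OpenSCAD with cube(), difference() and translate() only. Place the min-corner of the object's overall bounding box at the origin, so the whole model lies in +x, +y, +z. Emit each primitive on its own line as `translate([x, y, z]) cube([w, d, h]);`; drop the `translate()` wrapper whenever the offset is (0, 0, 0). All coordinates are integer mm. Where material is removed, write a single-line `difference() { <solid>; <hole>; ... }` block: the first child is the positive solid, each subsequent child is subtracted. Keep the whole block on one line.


difference() { cube([3513, 226, 2735]); translate([1305, 0, 1524]) cube([645, 226, 866]); }


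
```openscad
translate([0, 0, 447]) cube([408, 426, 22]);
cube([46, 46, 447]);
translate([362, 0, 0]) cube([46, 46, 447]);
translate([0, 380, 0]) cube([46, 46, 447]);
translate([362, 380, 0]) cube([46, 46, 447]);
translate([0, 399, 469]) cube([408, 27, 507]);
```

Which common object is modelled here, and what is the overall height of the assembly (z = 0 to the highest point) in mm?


A chair. The overall height is 976 mm.

A slab on four corner posts with a tall panel at the back — a chair. The seat slab sits at z = 447 with thickness 22, and the 507 mm backrest starts at the seat top, so the overall height is 447 + 22 + 507 = 976 mm.
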